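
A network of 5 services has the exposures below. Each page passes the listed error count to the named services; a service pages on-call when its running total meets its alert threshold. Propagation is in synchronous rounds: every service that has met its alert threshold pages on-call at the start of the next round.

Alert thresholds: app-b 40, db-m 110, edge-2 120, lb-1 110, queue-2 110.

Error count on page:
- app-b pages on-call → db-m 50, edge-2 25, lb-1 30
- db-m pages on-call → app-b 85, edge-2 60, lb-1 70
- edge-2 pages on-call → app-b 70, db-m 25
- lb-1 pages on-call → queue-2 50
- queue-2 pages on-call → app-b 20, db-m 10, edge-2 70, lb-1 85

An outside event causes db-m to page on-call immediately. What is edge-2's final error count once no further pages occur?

Round 1 — db-m pages on-call (initial).
  app-b: +85 → 85 ≥ 40
  edge-2: +60 → 60 < 120
  lb-1: +70 → 70 < 110
Round 2 — app-b pages on-call.
  edge-2: +25 → 85 < 120
  lb-1: +30 → 100 < 110
No further pages.

85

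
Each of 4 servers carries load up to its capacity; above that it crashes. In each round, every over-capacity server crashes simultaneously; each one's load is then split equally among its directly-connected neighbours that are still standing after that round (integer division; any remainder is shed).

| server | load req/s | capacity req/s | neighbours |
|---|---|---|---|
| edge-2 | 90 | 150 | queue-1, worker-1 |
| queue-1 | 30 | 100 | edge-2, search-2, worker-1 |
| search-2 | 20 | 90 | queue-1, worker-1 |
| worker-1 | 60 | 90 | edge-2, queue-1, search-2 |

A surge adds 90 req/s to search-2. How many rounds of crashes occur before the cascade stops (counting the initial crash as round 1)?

Round 1 — search-2 at 110 > 90. search-2 crashes.
  search-2 sheds 110 req/s to queue-1, worker-1: 55 each.
    queue-1: 30+55 = 85 ≤ 100
    worker-1: 60+55 = 115 > 90
Round 2 — worker-1 crashes.
  worker-1 sheds 115 req/s to edge-2, queue-1: 57 each (1 lost).
    edge-2: 90+57 = 147 ≤ 150
    queue-1: 85+57 = 142 > 100
Round 3 — queue-1 crashes.
  queue-1 sheds 142 req/s to edge-2: 142 each.
    edge-2: 147+142 = 289 > 150
Round 4 — edge-2 crashes.
  edge-2 sheds 289 req/s: no online neighbours, lost.
No further crashes.

4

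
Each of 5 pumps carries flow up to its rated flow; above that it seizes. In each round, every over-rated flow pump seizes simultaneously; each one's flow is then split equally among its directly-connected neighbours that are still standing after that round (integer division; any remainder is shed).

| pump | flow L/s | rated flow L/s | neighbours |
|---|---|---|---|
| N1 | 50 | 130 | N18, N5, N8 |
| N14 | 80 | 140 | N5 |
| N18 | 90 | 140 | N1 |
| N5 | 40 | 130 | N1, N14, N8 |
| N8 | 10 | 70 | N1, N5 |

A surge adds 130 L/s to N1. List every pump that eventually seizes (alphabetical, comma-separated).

Round 1 — N1 at 180 > 130. N1 seizes.
  N1 sheds 180 L/s to N18, N5, N8: 60 each.
    N18: 90+60 = 150 > 140
    N5: 40+60 = 100 ≤ 130
    N8: 10+60 = 70 ≤ 70
Round 2 — N18 seizes.
  N18 sheds 150 L/s: no online neighbours, lost.
No further seizures.

N1, N18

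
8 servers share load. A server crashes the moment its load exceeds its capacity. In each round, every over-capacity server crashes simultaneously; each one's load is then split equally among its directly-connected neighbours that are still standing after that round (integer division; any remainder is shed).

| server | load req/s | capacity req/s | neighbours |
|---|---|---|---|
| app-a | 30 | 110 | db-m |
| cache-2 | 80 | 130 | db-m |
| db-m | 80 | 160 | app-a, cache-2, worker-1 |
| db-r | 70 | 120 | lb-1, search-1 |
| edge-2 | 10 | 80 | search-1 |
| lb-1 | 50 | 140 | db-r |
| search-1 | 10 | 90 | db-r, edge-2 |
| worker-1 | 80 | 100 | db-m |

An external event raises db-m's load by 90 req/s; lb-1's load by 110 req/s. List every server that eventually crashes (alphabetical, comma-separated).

cache-2, db-m, db-r, edge-2, lb-1, search-1, worker-1

Round 1 — db-m at 170 > 160; lb-1 at 160 > 140. db-m, lb-1 crash.
  db-m sheds 170 req/s to app-a, cache-2, worker-1: 56 each (2 lost).
    app-a: 30+56 = 86 ≤ 110
    cache-2: 80+56 = 136 > 130
    worker-1: 80+56 = 136 > 100
  lb-1 sheds 160 req/s to db-r: 160 each.
    db-r: 70+160 = 230 > 120
Round 2 — cache-2, db-r, worker-1 crash.
  cache-2 sheds 136 req/s: no online neighbours, lost.
  db-r sheds 230 req/s to search-1: 230 each.
    search-1: 10+230 = 240 > 90
  worker-1 sheds 136 req/s: no online neighbours, lost.
Round 3 — search-1 crashes.
  search-1 sheds 240 req/s to edge-2: 240 each.
    edge-2: 10+240 = 250 > 80
Round 4 — edge-2 crashes.
  edge-2 sheds 250 req/s: no online neighbours, lost.
No further crashes.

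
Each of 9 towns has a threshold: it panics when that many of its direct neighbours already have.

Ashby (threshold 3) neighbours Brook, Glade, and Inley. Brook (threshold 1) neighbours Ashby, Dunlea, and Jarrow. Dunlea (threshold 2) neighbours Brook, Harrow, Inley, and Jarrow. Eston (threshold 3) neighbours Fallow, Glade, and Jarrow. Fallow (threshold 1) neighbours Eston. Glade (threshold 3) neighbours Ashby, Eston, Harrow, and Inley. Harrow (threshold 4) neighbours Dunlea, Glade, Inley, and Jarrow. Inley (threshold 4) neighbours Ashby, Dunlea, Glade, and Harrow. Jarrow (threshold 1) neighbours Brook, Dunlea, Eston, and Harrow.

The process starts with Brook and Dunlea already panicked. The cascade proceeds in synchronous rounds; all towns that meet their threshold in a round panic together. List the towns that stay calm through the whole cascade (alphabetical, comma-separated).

Round 1 — Brook, Dunlea panic (initial).
Round 2 — checking thresholds:
  Ashby: 1 of 3 neighbours < 3, holds.
  Harrow: 1 of 4 neighbours < 4, holds.
  Inley: 1 of 4 neighbours < 4, holds.
  Jarrow: 2 of 4 neighbours ≥ 1, panics.
Round 3 — no new panics; cascade stops.

Ashby, Eston, Fallow, Glade, Harrow, Inley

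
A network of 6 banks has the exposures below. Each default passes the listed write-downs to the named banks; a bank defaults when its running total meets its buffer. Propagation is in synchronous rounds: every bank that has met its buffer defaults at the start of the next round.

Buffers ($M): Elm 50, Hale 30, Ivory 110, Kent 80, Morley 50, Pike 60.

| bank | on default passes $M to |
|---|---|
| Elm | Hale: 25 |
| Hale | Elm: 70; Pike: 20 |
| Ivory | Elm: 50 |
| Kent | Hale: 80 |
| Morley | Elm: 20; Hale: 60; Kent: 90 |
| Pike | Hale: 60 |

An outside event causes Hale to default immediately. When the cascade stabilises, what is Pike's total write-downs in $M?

Round 1 — Hale defaults (initial).
  Elm: +70 → 70 ≥ 50
  Pike: +20 → 20 < 60
Round 2 — Elm defaults.
No further defaults.

20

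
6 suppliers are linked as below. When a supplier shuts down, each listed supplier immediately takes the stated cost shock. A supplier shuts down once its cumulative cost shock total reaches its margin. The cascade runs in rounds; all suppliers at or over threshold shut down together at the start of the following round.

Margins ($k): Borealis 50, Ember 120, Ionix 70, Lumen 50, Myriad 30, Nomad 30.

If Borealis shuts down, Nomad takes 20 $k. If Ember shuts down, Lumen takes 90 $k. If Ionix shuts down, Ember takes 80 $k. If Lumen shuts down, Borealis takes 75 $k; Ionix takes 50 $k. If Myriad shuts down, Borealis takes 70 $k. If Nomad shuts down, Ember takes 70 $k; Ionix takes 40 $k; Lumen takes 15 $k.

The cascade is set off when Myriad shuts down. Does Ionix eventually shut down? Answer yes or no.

Round 1 — Myriad shuts down (initial).
  Borealis: +70 → 70 ≥ 50
Round 2 — Borealis shuts down.
  Nomad: +20 → 20 < 30
No further shutdowns.

no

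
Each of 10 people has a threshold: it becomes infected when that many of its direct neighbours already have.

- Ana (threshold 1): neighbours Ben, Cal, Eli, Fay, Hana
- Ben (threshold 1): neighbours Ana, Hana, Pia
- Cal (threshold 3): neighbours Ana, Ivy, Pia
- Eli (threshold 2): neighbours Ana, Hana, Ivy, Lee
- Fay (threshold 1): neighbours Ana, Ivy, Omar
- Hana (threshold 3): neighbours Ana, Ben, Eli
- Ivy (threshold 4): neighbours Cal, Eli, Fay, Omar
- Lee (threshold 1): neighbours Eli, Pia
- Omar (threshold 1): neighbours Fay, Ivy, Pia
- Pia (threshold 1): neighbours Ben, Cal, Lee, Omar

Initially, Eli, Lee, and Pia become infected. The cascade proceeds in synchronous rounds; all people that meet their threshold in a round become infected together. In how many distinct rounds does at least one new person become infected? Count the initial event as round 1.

Round 1 — Eli, Lee, Pia become infected (initial).
Round 2 — checking thresholds:
  Ana: 1 of 5 neighbours ≥ 1, becomes infected.
  Ben: 1 of 3 neighbours ≥ 1, becomes infected.
  Cal: 1 of 3 neighbours < 3, below threshold.
  Hana: 1 of 3 neighbours < 3, below threshold.
  Ivy: 1 of 4 neighbours < 4, below threshold.
  Omar: 1 of 3 neighbours ≥ 1, becomes infected.
Round 3 — checking thresholds:
  Cal: 2 of 3 neighbours < 3, below threshold.
  Fay: 2 of 3 neighbours ≥ 1, becomes infected.
  Hana: 3 of 3 neighbours ≥ 3, becomes infected.
  Ivy: 2 of 4 neighbours < 4, below threshold.
Round 4 — no new infections; cascade stops.

3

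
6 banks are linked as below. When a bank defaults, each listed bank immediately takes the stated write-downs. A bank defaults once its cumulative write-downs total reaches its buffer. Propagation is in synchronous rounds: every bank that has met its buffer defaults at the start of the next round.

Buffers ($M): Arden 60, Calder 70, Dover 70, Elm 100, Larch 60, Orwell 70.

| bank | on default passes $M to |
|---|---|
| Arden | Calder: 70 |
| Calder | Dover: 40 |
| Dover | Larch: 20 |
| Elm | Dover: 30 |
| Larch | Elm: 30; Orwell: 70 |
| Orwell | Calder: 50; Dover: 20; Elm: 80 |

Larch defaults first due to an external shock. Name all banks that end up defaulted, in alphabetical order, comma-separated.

Elm, Larch, Orwell

Round 1 — Larch defaults (initial).
  Elm: +30 → 30 < 100
  Orwell: +70 → 70 ≥ 70
Round 2 — Orwell defaults.
  Calder: +50 → 50 < 70
  Dover: +20 → 20 < 70
  Elm: +80 → 110 ≥ 100
Round 3 — Elm defaults.
  Dover: +30 → 50 < 70
No further defaults.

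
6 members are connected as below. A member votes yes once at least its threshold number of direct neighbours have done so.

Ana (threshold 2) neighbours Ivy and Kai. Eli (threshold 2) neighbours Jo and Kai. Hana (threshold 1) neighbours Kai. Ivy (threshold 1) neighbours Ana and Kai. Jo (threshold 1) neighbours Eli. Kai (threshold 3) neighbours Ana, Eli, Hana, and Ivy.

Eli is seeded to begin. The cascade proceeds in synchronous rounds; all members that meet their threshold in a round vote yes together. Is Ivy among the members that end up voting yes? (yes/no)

Round 1 — Eli votes yes (initial).
Round 2 — checking thresholds:
  Jo: 1 of 1 neighbours ≥ 1, votes yes.
  Kai: 1 of 4 neighbours < 3, not yet.
Round 3 — no new yes votes; cascade stops.

no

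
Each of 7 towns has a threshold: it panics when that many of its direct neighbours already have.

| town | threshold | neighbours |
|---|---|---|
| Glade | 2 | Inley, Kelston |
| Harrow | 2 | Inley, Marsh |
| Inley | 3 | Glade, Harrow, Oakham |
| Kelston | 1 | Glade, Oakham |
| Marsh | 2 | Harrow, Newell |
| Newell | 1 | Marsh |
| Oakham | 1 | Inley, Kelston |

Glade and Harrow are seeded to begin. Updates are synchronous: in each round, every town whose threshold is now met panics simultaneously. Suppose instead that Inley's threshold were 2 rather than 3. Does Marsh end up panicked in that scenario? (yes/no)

With Inley's threshold at 2:
Round 1 — Glade, Harrow panic (initial).
Round 2 — checking thresholds:
  Inley: 2 of 3 neighbours ≥ 2, panics.
  Kelston: 1 of 2 neighbours ≥ 1, panics.
  Marsh: 1 of 2 neighbours < 2, holds.
Round 3 — checking thresholds:
  Marsh: 1 of 2 neighbours < 2, holds.
  Oakham: 2 of 2 neighbours ≥ 1, panics.
Round 4 — no new panics; cascade stops.

no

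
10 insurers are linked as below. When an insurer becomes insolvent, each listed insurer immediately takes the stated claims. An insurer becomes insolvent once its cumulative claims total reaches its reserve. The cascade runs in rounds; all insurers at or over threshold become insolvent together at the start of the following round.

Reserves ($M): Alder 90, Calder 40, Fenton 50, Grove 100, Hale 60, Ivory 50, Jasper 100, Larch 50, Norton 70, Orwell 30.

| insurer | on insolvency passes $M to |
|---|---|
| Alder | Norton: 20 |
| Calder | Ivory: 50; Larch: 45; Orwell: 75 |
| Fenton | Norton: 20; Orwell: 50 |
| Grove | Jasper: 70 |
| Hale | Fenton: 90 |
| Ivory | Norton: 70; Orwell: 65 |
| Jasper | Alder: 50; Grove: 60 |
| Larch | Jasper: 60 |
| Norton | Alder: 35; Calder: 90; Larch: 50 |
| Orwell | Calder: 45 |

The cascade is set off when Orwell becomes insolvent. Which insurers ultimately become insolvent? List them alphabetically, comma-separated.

Calder, Ivory, Larch, Norton, Orwell

Round 1 — Orwell becomes insolvent (initial).
  Calder: +45 → 45 ≥ 40
Round 2 — Calder becomes insolvent.
  Ivory: +50 → 50 ≥ 50
  Larch: +45 → 45 < 50
Round 3 — Ivory becomes insolvent.
  Norton: +70 → 70 ≥ 70
Round 4 — Norton becomes insolvent.
  Alder: +35 → 35 < 90
  Larch: +50 → 95 ≥ 50
Round 5 — Larch becomes insolvent.
  Jasper: +60 → 60 < 100
No further insolvencies.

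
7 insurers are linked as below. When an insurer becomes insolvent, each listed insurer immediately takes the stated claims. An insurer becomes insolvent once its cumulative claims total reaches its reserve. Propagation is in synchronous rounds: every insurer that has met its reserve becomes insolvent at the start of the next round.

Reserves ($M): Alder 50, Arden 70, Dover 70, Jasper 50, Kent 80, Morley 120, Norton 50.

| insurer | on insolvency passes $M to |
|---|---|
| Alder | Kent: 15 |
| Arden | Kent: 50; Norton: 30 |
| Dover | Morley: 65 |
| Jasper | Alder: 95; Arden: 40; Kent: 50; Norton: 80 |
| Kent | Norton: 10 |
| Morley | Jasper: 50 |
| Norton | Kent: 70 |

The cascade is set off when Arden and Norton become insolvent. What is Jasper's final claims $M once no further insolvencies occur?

0

Round 1 — Arden, Norton become insolvent (initial).
  Kent: +50+70 → 120 ≥ 80
Round 2 — Kent becomes insolvent.
No further insolvencies.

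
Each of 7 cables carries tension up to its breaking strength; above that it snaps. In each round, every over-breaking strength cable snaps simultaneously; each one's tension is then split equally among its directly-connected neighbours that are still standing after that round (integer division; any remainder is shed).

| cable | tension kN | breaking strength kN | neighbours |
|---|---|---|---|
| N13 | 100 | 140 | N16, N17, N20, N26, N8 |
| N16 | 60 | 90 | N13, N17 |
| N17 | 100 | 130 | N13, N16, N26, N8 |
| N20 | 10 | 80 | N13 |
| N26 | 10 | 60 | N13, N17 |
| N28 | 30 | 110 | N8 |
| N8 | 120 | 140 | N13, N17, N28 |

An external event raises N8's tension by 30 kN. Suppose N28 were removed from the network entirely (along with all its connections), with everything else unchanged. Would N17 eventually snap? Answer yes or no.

yes

With N28 removed:
Round 1 — N8 at 150 > 140. N8 snaps.
  N8 sheds 150 kN to N13, N17: 75 each.
    N13: 100+75 = 175 > 140
    N17: 100+75 = 175 > 130
Round 2 — N13, N17 snap.
  N13 sheds 175 kN to N16, N20, N26: 58 each (1 lost).
    N16: 60+58 = 118 > 90
    N20: 10+58 = 68 ≤ 80
    N26: 10+58 = 68 > 60
  N17 sheds 175 kN to N16, N26: 87 each (1 lost).
    N16: 118+87 = 205 > 90
    N26: 68+87 = 155 > 60
Round 3 — N16, N26 snap.
  N16 sheds 205 kN: no online neighbours, lost.
  N26 sheds 155 kN: no online neighbours, lost.
No further breaks.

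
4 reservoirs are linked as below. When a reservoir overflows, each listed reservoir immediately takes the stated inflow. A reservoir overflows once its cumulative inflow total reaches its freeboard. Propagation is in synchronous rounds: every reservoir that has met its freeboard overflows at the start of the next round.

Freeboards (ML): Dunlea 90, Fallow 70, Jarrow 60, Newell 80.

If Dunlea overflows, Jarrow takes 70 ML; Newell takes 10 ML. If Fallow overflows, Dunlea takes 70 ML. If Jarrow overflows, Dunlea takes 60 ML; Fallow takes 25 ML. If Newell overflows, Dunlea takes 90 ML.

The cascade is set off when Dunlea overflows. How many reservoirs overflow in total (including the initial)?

Round 1 — Dunlea overflows (initial).
  Jarrow: +70 → 70 ≥ 60
  Newell: +10 → 10 < 80
Round 2 — Jarrow overflows.
  Fallow: +25 → 25 < 70
No further overflows.

2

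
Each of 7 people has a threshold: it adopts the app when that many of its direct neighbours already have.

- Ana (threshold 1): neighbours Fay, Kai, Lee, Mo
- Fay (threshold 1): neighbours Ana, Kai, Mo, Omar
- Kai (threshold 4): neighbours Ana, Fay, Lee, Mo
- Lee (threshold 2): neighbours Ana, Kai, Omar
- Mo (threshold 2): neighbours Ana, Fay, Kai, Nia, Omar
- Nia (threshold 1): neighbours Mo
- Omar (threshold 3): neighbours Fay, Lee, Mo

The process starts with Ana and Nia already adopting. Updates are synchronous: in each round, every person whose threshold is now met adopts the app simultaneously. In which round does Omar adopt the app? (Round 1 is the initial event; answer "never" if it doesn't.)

never

Round 1 — Ana, Nia adopt the app (initial).
Round 2 — checking thresholds:
  Fay: 1 of 4 neighbours ≥ 1, adopts the app.
  Kai: 1 of 4 neighbours < 4, not yet.
  Lee: 1 of 3 neighbours < 2, not yet.
  Mo: 2 of 5 neighbours ≥ 2, adopts the app.
Round 3 — no new adoptions; cascade stops.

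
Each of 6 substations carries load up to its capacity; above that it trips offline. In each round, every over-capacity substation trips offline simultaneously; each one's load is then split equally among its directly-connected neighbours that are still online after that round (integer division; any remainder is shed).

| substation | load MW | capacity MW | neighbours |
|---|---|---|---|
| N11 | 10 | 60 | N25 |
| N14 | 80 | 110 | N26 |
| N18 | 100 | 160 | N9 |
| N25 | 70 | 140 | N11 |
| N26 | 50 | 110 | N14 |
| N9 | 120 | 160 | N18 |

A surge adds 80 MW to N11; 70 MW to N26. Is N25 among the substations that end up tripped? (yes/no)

yes

Round 1 — N11 at 90 > 60; N26 at 120 > 110. N11, N26 trip offline.
  N11 sheds 90 MW to N25: 90 each.
    N25: 70+90 = 160 > 140
  N26 sheds 120 MW to N14: 120 each.
    N14: 80+120 = 200 > 110
Round 2 — N14, N25 trip offline.
  N14 sheds 200 MW: no online neighbours, lost.
  N25 sheds 160 MW: no online neighbours, lost.
No further trips.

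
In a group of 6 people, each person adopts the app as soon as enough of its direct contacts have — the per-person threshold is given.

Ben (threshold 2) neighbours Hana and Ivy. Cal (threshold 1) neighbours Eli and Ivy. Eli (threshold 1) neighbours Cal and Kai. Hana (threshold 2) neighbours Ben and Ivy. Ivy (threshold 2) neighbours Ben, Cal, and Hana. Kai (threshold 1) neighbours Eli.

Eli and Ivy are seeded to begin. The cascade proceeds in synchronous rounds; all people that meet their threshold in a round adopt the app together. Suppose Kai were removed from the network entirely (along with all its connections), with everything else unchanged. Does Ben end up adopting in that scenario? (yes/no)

no

With Kai removed:
Round 1 — Eli, Ivy adopt the app (initial).
Round 2 — checking thresholds:
  Ben: 1 of 2 neighbours < 2, holds.
  Cal: 2 of 2 neighbours ≥ 1, adopts the app.
  Hana: 1 of 2 neighbours < 2, holds.
Round 3 — no new adoptions; cascade stops.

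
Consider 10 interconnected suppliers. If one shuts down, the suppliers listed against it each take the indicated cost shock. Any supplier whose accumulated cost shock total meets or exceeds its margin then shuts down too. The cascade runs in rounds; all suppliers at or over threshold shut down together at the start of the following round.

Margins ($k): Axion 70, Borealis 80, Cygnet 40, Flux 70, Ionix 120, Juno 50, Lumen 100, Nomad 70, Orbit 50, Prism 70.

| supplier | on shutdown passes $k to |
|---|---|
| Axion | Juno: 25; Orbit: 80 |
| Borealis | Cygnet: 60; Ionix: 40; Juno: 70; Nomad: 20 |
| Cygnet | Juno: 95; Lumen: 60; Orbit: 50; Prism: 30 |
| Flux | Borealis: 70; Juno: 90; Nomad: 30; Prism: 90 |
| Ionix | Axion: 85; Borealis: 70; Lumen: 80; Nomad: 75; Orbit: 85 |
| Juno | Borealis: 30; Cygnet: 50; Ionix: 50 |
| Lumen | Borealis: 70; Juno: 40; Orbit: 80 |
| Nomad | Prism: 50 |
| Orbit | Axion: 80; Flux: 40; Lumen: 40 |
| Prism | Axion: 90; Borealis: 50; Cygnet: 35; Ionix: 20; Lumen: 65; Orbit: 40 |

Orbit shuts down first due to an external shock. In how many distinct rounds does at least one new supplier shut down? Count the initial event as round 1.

2

Round 1 — Orbit shuts down (initial).
  Axion: +80 → 80 ≥ 70
  Flux: +40 → 40 < 70
  Lumen: +40 → 40 < 100
Round 2 — Axion shuts down.
  Juno: +25 → 25 < 50
No further shutdowns.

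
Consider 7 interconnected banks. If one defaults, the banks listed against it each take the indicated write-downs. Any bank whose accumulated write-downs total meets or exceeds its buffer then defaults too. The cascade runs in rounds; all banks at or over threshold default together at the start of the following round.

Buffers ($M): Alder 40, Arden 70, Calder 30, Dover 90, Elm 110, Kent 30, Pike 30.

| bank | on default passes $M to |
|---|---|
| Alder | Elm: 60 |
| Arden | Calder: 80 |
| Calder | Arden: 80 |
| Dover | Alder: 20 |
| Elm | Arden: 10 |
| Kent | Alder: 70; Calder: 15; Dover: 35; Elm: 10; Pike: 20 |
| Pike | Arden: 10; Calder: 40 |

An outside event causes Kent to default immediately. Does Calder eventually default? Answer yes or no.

Round 1 — Kent defaults (initial).
  Alder: +70 → 70 ≥ 40
  Calder: +15 → 15 < 30
  Dover: +35 → 35 < 90
  Elm: +10 → 10 < 110
  Pike: +20 → 20 < 30
Round 2 — Alder defaults.
  Elm: +60 → 70 < 110
No further defaults.

no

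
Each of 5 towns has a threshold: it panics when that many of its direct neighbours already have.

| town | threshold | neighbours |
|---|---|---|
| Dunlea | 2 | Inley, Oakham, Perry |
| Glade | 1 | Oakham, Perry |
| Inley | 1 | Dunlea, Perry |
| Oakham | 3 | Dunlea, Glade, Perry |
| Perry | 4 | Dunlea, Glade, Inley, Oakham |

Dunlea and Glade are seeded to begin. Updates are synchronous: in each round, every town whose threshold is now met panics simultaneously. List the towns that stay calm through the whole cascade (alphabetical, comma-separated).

Round 1 — Dunlea, Glade panic (initial).
Round 2 — checking thresholds:
  Inley: 1 of 2 neighbours ≥ 1, panics.
  Oakham: 2 of 3 neighbours < 3, holds.
  Perry: 2 of 4 neighbours < 4, holds.
Round 3 — no new panics; cascade stops.

Oakham, Perry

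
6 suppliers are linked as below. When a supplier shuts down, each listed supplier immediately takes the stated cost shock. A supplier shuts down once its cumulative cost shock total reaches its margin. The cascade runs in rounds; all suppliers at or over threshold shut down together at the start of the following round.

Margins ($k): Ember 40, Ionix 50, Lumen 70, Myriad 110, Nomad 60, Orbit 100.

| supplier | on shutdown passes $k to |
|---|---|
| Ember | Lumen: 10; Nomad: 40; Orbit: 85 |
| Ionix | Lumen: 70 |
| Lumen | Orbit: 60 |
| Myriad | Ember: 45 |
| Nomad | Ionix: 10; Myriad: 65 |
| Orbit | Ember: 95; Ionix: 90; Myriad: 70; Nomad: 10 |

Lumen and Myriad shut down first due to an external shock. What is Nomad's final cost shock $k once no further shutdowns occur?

50

Round 1 — Lumen, Myriad shut down (initial).
  Ember: +45 → 45 ≥ 40
  Orbit: +60 → 60 < 100
Round 2 — Ember shuts down.
  Nomad: +40 → 40 < 60
  Orbit: +85 → 145 ≥ 100
Round 3 — Orbit shuts down.
  Ionix: +90 → 90 ≥ 50
  Nomad: +10 → 50 < 60
Round 4 — Ionix shuts down.
No further shutdowns.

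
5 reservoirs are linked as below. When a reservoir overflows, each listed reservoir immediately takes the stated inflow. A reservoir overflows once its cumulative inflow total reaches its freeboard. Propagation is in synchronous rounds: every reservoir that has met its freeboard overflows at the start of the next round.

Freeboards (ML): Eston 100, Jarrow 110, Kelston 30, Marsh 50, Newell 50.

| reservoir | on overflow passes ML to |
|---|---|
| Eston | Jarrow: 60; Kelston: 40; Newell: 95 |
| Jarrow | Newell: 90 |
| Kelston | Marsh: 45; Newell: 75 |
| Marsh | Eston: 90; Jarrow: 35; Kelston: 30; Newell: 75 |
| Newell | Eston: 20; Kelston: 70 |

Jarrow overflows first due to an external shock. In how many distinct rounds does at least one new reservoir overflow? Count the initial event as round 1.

3

Round 1 — Jarrow overflows (initial).
  Newell: +90 → 90 ≥ 50
Round 2 — Newell overflows.
  Eston: +20 → 20 < 100
  Kelston: +70 → 70 ≥ 30
Round 3 — Kelston overflows.
  Marsh: +45 → 45 < 50
No further overflows.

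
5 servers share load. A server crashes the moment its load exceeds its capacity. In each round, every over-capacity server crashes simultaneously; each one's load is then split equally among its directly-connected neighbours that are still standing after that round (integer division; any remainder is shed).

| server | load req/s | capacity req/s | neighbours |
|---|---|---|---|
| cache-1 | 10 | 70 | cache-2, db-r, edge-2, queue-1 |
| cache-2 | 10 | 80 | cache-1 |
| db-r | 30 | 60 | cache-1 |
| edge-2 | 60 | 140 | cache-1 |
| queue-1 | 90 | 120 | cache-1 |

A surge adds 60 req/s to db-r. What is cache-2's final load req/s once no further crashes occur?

Round 1 — db-r at 90 > 60. db-r crashes.
  db-r sheds 90 req/s to cache-1: 90 each.
    cache-1: 10+90 = 100 > 70
Round 2 — cache-1 crashes.
  cache-1 sheds 100 req/s to cache-2, edge-2, queue-1: 33 each (1 lost).
    cache-2: 10+33 = 43 ≤ 80
    edge-2: 60+33 = 93 ≤ 140
    queue-1: 90+33 = 123 > 120
Round 3 — queue-1 crashes.
  queue-1 sheds 123 req/s: no online neighbours, lost.
No further crashes.

43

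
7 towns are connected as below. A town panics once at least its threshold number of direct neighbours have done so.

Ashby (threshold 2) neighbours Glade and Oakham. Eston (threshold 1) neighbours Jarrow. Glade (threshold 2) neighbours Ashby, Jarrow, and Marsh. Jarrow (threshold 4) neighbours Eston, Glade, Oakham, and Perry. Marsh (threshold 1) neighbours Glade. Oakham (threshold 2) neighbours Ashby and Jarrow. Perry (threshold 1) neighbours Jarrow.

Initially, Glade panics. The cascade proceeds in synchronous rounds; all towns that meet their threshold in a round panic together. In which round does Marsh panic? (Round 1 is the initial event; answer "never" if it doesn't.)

Round 1 — Glade panics (initial).
Round 2 — checking thresholds:
  Ashby: 1 of 2 neighbours < 2, holds.
  Jarrow: 1 of 4 neighbours < 4, holds.
  Marsh: 1 of 1 neighbours ≥ 1, panics.
Round 3 — no new panics; cascade stops.

2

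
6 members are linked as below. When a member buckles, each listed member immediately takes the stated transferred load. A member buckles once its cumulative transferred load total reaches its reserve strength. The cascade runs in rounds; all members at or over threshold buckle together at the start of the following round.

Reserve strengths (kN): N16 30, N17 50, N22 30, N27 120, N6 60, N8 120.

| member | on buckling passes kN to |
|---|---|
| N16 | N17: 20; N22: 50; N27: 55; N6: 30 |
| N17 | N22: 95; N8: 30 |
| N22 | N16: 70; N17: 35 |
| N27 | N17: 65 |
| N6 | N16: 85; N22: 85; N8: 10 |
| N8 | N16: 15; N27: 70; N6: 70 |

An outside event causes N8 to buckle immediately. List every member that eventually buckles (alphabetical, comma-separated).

Round 1 — N8 buckles (initial).
  N16: +15 → 15 < 30
  N27: +70 → 70 < 120
  N6: +70 → 70 ≥ 60
Round 2 — N6 buckles.
  N16: +85 → 100 ≥ 30
  N22: +85 → 85 ≥ 30
Round 3 — N16, N22 buckle.
  N17: +20+35 → 55 ≥ 50
  N27: +55 → 125 ≥ 120
Round 4 — N17, N27 buckle.
No further bucklings.

N16, N17, N22, N27, N6, N8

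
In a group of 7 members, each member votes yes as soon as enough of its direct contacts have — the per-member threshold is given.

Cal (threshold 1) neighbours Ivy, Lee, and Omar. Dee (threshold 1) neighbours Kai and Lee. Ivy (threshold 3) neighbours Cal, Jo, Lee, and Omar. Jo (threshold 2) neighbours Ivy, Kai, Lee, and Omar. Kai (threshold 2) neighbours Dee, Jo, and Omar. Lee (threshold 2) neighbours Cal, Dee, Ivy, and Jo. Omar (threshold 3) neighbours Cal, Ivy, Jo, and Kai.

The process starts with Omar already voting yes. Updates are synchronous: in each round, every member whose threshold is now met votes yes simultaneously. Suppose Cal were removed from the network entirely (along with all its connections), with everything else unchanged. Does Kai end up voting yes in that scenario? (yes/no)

no

With Cal removed:
Round 1 — Omar votes yes (initial).
Round 2 — no new yes votes; cascade stops.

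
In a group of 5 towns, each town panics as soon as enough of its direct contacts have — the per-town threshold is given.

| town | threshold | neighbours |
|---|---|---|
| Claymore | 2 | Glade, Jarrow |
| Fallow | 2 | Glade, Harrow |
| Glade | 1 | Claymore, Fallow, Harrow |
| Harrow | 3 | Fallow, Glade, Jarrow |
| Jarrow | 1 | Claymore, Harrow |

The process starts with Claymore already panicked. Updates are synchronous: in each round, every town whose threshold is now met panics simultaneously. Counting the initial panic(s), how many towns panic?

Round 1 — Claymore panics (initial).
Round 2 — checking thresholds:
  Glade: 1 of 3 neighbours ≥ 1, panics.
  Jarrow: 1 of 2 neighbours ≥ 1, panics.
Round 3 — no new panics; cascade stops.

3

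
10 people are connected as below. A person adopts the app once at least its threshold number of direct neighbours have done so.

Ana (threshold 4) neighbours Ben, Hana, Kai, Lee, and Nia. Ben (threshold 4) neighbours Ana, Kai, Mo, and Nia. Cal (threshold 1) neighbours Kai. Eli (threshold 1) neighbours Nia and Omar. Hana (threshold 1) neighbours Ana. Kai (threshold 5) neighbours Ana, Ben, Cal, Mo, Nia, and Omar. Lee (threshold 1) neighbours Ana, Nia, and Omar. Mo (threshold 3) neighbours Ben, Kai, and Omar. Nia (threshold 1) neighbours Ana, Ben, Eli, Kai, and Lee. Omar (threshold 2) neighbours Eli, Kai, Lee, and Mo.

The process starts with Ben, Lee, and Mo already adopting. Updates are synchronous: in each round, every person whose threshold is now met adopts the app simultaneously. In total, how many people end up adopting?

Round 1 — Ben, Lee, Mo adopt the app (initial).
Round 2 — checking thresholds:
  Ana: 2 of 5 neighbours < 4, below threshold.
  Kai: 2 of 6 neighbours < 5, below threshold.
  Nia: 2 of 5 neighbours ≥ 1, adopts the app.
  Omar: 2 of 4 neighbours ≥ 2, adopts the app.
Round 3 — checking thresholds:
  Ana: 3 of 5 neighbours < 4, below threshold.
  Eli: 2 of 2 neighbours ≥ 1, adopts the app.
  Kai: 4 of 6 neighbours < 5, below threshold.
Round 4 — no new adoptions; cascade stops.

6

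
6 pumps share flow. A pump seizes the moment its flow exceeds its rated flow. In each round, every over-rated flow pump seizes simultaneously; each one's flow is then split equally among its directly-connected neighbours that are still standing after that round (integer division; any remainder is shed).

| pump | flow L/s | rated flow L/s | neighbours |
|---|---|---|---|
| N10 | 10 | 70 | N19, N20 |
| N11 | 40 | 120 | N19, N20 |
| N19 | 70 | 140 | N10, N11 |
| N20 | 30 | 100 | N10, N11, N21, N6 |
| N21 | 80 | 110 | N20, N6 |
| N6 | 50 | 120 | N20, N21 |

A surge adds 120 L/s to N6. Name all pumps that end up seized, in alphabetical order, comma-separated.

Round 1 — N6 at 170 > 120. N6 seizes.
  N6 sheds 170 L/s to N20, N21: 85 each.
    N20: 30+85 = 115 > 100
    N21: 80+85 = 165 > 110
Round 2 — N20, N21 seize.
  N20 sheds 115 L/s to N10, N11: 57 each (1 lost).
    N10: 10+57 = 67 ≤ 70
    N11: 40+57 = 97 ≤ 120
  N21 sheds 165 L/s: no online neighbours, lost.
No further seizures.

N20, N21, N6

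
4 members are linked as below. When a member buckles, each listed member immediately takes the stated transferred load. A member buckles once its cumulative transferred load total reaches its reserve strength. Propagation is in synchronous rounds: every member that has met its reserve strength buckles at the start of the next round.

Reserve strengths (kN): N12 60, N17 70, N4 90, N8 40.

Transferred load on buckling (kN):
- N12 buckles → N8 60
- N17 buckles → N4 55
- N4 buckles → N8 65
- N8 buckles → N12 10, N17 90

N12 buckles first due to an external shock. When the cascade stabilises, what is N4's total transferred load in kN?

55

Round 1 — N12 buckles (initial).
  N8: +60 → 60 ≥ 40
Round 2 — N8 buckles.
  N17: +90 → 90 ≥ 70
Round 3 — N17 buckles.
  N4: +55 → 55 < 90
No further bucklings.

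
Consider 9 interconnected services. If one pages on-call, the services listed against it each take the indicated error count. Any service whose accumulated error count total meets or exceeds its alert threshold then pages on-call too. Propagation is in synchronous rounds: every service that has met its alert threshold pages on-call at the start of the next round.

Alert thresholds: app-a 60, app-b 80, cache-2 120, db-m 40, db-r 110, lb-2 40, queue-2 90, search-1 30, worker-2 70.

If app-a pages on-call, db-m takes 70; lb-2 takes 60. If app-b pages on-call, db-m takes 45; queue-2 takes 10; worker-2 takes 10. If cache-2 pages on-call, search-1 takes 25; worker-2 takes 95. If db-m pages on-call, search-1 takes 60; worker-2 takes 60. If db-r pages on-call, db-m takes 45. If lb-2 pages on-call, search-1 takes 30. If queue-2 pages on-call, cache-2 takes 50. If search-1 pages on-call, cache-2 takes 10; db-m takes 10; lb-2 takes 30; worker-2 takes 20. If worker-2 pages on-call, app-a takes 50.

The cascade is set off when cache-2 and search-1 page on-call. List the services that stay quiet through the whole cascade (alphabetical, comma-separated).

Round 1 — cache-2, search-1 page on-call (initial).
  db-m: +10 → 10 < 40
  lb-2: +30 → 30 < 40
  worker-2: +95+20 → 115 ≥ 70
Round 2 — worker-2 pages on-call.
  app-a: +50 → 50 < 60
No further pages.

app-a, app-b, db-m, db-r, lb-2, queue-2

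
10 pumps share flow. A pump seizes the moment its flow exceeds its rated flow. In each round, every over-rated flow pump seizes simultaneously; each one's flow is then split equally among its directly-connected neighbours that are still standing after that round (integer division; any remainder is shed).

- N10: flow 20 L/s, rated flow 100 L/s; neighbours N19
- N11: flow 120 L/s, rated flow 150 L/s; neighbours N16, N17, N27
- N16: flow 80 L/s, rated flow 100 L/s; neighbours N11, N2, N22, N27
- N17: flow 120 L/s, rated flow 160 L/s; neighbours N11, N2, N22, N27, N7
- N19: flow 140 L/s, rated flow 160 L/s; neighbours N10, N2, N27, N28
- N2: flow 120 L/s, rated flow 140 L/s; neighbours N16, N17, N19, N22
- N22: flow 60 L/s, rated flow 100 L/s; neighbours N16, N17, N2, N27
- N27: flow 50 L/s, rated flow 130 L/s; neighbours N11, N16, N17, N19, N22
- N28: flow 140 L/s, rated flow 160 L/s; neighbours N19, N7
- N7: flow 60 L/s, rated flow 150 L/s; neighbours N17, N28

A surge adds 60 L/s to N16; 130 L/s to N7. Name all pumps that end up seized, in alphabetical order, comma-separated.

Round 1 — N16 at 140 > 100; N7 at 190 > 150. N16, N7 seize.
  N16 sheds 140 L/s to N11, N2, N22, N27: 35 each.
    N11: 120+35 = 155 > 150
    N2: 120+35 = 155 > 140
    N22: 60+35 = 95 ≤ 100
    N27: 50+35 = 85 ≤ 130
  N7 sheds 190 L/s to N17, N28: 95 each.
    N17: 120+95 = 215 > 160
    N28: 140+95 = 235 > 160
Round 2 — N11, N17, N2, N28 seize.
  N11 sheds 155 L/s to N27: 155 each.
    N27: 85+155 = 240 > 130
  N17 sheds 215 L/s to N22, N27: 107 each (1 lost).
    N22: 95+107 = 202 > 100
    N27: 240+107 = 347 > 130
  N2 sheds 155 L/s to N19, N22: 77 each (1 lost).
    N19: 140+77 = 217 > 160
    N22: 202+77 = 279 > 100
  N28 sheds 235 L/s to N19: 235 each.
    N19: 217+235 = 452 > 160
Round 3 — N19, N22, N27 seize.
  N19 sheds 452 L/s to N10: 452 each.
    N10: 20+452 = 472 > 100
  N22 sheds 279 L/s: no online neighbours, lost.
  N27 sheds 347 L/s: no online neighbours, lost.
Round 4 — N10 seizes.
  N10 sheds 472 L/s: no online neighbours, lost.
No further seizures.

N10, N11, N16, N17, N19, N2, N22, N27, N28, N7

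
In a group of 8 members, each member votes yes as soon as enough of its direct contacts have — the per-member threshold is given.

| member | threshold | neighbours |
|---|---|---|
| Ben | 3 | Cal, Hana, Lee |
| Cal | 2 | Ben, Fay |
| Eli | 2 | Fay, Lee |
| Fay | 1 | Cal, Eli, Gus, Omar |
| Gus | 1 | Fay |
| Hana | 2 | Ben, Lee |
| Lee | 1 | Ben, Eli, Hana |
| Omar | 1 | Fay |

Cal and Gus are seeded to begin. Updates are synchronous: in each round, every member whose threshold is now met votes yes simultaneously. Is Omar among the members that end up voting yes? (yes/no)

yes

Round 1 — Cal, Gus vote yes (initial).
Round 2 — checking thresholds:
  Ben: 1 of 3 neighbours < 3, holds.
  Fay: 2 of 4 neighbours ≥ 1, votes yes.
Round 3 — checking thresholds:
  Ben: 1 of 3 neighbours < 3, holds.
  Eli: 1 of 2 neighbours < 2, holds.
  Omar: 1 of 1 neighbours ≥ 1, votes yes.
Round 4 — no new yes votes; cascade stops.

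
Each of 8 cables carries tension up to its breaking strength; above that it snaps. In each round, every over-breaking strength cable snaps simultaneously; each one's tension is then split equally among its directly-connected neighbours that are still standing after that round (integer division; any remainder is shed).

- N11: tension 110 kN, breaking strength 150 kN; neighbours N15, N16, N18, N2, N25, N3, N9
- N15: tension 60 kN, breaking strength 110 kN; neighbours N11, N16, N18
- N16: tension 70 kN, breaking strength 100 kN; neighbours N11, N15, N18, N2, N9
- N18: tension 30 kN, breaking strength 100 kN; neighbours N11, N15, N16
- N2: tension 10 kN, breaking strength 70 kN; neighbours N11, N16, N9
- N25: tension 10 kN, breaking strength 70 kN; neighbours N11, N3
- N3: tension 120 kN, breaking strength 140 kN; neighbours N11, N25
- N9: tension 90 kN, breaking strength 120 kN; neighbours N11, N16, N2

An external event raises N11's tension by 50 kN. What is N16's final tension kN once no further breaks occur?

Round 1 — N11 at 160 > 150. N11 snaps.
  N11 sheds 160 kN to N15, N16, N18, N2, N25, N3, N9: 22 each (6 lost).
    N15: 60+22 = 82 ≤ 110
    N16: 70+22 = 92 ≤ 100
    N18: 30+22 = 52 ≤ 100
    N2: 10+22 = 32 ≤ 70
    N25: 10+22 = 32 ≤ 70
    N3: 120+22 = 142 > 140
    N9: 90+22 = 112 ≤ 120
Round 2 — N3 snaps.
  N3 sheds 142 kN to N25: 142 each.
    N25: 32+142 = 174 > 70
Round 3 — N25 snaps.
  N25 sheds 174 kN: no online neighbours, lost.
No further breaks.

92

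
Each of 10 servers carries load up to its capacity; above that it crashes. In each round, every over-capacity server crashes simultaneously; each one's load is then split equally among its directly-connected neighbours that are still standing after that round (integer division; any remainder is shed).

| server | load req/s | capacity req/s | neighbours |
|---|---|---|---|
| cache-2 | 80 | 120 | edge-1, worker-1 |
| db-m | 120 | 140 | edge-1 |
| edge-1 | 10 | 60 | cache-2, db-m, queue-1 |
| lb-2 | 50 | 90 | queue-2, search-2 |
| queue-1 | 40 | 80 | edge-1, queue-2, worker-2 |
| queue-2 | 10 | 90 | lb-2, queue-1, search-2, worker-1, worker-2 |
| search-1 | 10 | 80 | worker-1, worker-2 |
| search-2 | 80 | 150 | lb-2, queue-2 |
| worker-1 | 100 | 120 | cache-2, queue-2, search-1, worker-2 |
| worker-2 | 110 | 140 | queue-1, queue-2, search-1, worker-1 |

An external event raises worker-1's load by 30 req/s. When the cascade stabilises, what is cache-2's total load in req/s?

112

Round 1 — worker-1 at 130 > 120. worker-1 crashes.
  worker-1 sheds 130 req/s to cache-2, queue-2, search-1, worker-2: 32 each (2 lost).
    cache-2: 80+32 = 112 ≤ 120
    queue-2: 10+32 = 42 ≤ 90
    search-1: 10+32 = 42 ≤ 80
    worker-2: 110+32 = 142 > 140
Round 2 — worker-2 crashes.
  worker-2 sheds 142 req/s to queue-1, queue-2, search-1: 47 each (1 lost).
    queue-1: 40+47 = 87 > 80
    queue-2: 42+47 = 89 ≤ 90
    search-1: 42+47 = 89 > 80
Round 3 — queue-1, search-1 crash.
  queue-1 sheds 87 req/s to edge-1, queue-2: 43 each (1 lost).
    edge-1: 10+43 = 53 ≤ 60
    queue-2: 89+43 = 132 > 90
  search-1 sheds 89 req/s: no online neighbours, lost.
Round 4 — queue-2 crashes.
  queue-2 sheds 132 req/s to lb-2, search-2: 66 each.
    lb-2: 50+66 = 116 > 90
    search-2: 80+66 = 146 ≤ 150
Round 5 — lb-2 crashes.
  lb-2 sheds 116 req/s to search-2: 116 each.
    search-2: 146+116 = 262 > 150
Round 6 — search-2 crashes.
  search-2 sheds 262 req/s: no online neighbours, lost.
No further crashes.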